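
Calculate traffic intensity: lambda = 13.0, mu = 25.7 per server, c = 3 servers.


rho = lambda / (c * mu) = 13.0 / (3 * 25.7) = 0.1686

0.1686


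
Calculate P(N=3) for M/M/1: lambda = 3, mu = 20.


rho = 3/20; P(n) = (1-rho)*rho^n = (1-3/20)*(3/20)^3 = 0.0029

0.0029


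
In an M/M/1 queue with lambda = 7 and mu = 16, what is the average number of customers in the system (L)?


rho = 7/16; L = rho/(1-rho) = 0.78

0.78


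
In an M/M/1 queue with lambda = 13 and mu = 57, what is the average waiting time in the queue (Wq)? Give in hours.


rho = 13/57; Wq = rho/(mu - lambda) = 0.0052 hours

0.0052 hours


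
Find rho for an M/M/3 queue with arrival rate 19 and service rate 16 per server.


rho = lambda/(c*mu) = 19/(3*16) = 0.3958

0.3958


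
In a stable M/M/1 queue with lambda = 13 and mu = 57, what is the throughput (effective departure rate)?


For a stable queue (lambda < mu), throughput = lambda = 13 per hour

13 per hour


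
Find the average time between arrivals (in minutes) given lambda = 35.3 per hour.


Mean interarrival time = 60/lambda = 60/35.3 = 1.7 minutes

1.7 minutes


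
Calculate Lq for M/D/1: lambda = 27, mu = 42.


M/D/1: Lq = rho^2 / (2*(1-rho)) where rho = 27/42; Lq = 0.58

0.58


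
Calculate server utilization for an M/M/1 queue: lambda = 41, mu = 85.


rho = lambda/mu = 41/85 = 0.4824

0.4824


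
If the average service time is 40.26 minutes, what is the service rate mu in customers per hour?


mu = 60 / avg_service_time = 60 / 40.26 = 1.49 per hour

1.49 per hour


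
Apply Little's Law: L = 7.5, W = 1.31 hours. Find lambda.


lambda = L / W = 7.5 / 1.31 = 5.73 per hour

5.73 per hour


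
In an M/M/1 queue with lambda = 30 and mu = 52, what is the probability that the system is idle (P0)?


P0 = 1 - rho = 1 - 30/52 = 0.4231

0.4231


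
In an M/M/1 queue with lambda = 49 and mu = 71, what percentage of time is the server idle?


Idle fraction = (1 - rho) * 100 = (1 - 49/71) * 100 = 31.0%

31.0%


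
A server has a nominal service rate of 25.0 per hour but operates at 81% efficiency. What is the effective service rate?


Effective rate = mu * efficiency = 25.0 * 0.81 = 20.25 per hour

20.25 per hour


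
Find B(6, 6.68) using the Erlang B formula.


B(N,A) = (A^N/N!) / sum(A^k/k!, k=0..N) with N=6, A=6.68 = 0.3109

0.3109


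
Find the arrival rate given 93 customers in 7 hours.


lambda = total arrivals / time = 93 / 7 = 13.29 per hour

13.29 per hour


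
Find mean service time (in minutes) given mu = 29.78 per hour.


Mean service time = 60/mu = 60/29.78 = 2.01 minutes

2.01 minutes


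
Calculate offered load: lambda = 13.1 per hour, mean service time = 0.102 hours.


Offered load a = lambda * E[S] = 13.1 * 0.102 = 1.34 Erlangs

1.34 Erlangs


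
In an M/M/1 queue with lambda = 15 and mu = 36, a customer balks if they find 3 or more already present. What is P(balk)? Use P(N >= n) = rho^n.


P(N >= 3) = rho^3 = (15/36)^3 = 0.0723

0.0723


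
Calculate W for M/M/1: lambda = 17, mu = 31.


W = 1/(mu - lambda) = 1/(31 - 17) = 0.0714 hours

0.0714 hours


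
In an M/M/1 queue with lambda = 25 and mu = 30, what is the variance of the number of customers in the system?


rho = 25/30; Var(N) = rho/(1-rho)^2 = 30.0

30.0


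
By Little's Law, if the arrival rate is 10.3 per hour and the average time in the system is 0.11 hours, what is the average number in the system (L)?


L = lambda * W = 10.3 * 0.11 = 1.13

1.13


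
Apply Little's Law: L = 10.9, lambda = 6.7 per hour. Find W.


W = L / lambda = 10.9 / 6.7 = 1.6269 hours

1.6269 hours


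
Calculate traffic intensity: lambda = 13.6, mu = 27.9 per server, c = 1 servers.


rho = lambda / (c * mu) = 13.6 / (1 * 27.9) = 0.4875

0.4875


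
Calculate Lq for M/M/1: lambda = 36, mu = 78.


rho = 36/78; Lq = rho^2/(1-rho) = 0.4

0.4


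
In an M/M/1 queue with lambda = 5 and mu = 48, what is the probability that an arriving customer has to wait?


P(wait) = rho = lambda/mu = 5/48 = 0.1042

0.1042


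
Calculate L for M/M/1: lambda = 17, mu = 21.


rho = 17/21; L = rho/(1-rho) = 4.25

4.25


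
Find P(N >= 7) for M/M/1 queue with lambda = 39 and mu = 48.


P(N >= 7) = rho^7 = (39/48)^7 = 0.2338

0.2338


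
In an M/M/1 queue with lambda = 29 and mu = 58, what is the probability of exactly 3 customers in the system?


rho = 29/58; P(n) = (1-rho)*rho^n = (1-29/58)*(29/58)^3 = 0.0625

0.0625


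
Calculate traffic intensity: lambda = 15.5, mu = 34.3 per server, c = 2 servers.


rho = lambda / (c * mu) = 15.5 / (2 * 34.3) = 0.2259

0.2259


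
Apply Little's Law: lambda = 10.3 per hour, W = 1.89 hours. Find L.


L = lambda * W = 10.3 * 1.89 = 19.47

19.47


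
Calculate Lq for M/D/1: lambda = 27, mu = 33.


M/D/1: Lq = rho^2 / (2*(1-rho)) where rho = 27/33; Lq = 1.84

1.84


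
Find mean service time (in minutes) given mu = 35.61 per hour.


Mean service time = 60/mu = 60/35.61 = 1.68 minutes

1.68 minutes


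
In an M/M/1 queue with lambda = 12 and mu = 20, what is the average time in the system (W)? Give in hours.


W = 1/(mu - lambda) = 1/(20 - 12) = 0.125 hours

0.125 hours


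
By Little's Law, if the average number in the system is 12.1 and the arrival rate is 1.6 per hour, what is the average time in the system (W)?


W = L / lambda = 12.1 / 1.6 = 7.5625 hours

7.5625 hours


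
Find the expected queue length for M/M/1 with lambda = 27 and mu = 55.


rho = 27/55; Lq = rho^2/(1-rho) = 0.47

0.47


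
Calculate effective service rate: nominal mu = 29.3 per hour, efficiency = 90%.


Effective rate = mu * efficiency = 29.3 * 0.9 = 26.37 per hour

26.37 per hour


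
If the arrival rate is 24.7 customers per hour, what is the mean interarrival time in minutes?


Mean interarrival time = 60/lambda = 60/24.7 = 2.43 minutes

2.43 minutes


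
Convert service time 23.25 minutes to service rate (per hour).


mu = 60 / avg_service_time = 60 / 23.25 = 2.58 per hour

2.58 per hour


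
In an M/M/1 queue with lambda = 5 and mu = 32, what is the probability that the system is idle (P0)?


P0 = 1 - rho = 1 - 5/32 = 0.8438

0.8438


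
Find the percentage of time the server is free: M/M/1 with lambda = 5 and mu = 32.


Idle fraction = (1 - rho) * 100 = (1 - 5/32) * 100 = 84.4%

84.4%


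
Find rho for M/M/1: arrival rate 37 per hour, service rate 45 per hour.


rho = lambda/mu = 37/45 = 0.8222

0.8222


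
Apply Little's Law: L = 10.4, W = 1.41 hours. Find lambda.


lambda = L / W = 10.4 / 1.41 = 7.38 per hour

7.38 per hour


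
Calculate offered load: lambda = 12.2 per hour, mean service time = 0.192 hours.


Offered load a = lambda * E[S] = 12.2 * 0.192 = 2.34 Erlangs

2.34 Erlangs


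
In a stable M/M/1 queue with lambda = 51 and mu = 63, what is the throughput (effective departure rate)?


For a stable queue (lambda < mu), throughput = lambda = 51 per hour

51 per hour


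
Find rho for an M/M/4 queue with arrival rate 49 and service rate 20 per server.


rho = lambda/(c*mu) = 49/(4*20) = 0.6125

0.6125


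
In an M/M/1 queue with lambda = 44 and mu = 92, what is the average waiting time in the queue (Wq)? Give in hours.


rho = 44/92; Wq = rho/(mu - lambda) = 0.01 hours

0.01 hours


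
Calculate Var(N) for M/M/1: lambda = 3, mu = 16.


rho = 3/16; Var(N) = rho/(1-rho)^2 = 0.28

0.28


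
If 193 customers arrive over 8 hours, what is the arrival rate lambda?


lambda = total arrivals / time = 193 / 8 = 24.13 per hour

24.13 per hour


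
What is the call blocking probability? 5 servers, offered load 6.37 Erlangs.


B(N,A) = (A^N/N!) / sum(A^k/k!, k=0..N) with N=5, A=6.37 = 0.3855

0.3855


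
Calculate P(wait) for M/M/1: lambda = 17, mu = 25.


P(wait) = rho = lambda/mu = 17/25 = 0.68

0.68


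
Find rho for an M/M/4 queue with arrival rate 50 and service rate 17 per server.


rho = lambda/(c*mu) = 50/(4*17) = 0.7353

0.7353


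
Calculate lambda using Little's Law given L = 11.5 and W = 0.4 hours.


lambda = L / W = 11.5 / 0.4 = 28.75 per hour

28.75 per hour


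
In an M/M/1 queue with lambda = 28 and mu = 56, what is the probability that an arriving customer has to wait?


P(wait) = rho = lambda/mu = 28/56 = 0.5

0.5


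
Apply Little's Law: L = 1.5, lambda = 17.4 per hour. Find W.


W = L / lambda = 1.5 / 17.4 = 0.0862 hours

0.0862 hours


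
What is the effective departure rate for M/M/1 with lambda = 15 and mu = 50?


For a stable queue (lambda < mu), throughput = lambda = 15 per hour

15 per hour


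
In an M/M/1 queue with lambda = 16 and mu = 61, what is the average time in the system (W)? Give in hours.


W = 1/(mu - lambda) = 1/(61 - 16) = 0.0222 hours

0.0222 hours


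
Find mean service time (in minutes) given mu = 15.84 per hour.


Mean service time = 60/mu = 60/15.84 = 3.79 minutes

3.79 minutes


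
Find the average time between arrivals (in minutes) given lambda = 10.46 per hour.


Mean interarrival time = 60/lambda = 60/10.46 = 5.74 minutes

5.74 minutes


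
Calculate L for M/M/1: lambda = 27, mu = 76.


rho = 27/76; L = rho/(1-rho) = 0.55

0.55


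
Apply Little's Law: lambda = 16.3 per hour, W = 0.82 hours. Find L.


L = lambda * W = 16.3 * 0.82 = 13.37

13.37


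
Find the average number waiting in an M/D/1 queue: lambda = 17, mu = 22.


M/D/1: Lq = rho^2 / (2*(1-rho)) where rho = 17/22; Lq = 1.31

1.31


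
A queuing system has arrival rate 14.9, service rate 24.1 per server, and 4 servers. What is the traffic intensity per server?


rho = lambda / (c * mu) = 14.9 / (4 * 24.1) = 0.1546

0.1546


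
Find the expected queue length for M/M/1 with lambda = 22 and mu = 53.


rho = 22/53; Lq = rho^2/(1-rho) = 0.29

0.29


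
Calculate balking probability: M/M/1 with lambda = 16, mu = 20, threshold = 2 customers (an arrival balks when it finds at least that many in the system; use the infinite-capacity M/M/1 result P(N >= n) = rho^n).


P(N >= 2) = rho^2 = (16/20)^2 = 0.64

0.64


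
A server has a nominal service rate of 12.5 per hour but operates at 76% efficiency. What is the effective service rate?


Effective rate = mu * efficiency = 12.5 * 0.76 = 9.5 per hour

9.5 per hour


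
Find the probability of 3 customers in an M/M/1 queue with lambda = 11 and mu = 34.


rho = 11/34; P(n) = (1-rho)*rho^n = (1-11/34)*(11/34)^3 = 0.0229

0.0229


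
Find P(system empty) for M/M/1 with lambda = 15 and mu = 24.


P0 = 1 - rho = 1 - 15/24 = 0.375

0.375


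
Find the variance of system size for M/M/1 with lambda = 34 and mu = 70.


rho = 34/70; Var(N) = rho/(1-rho)^2 = 1.84

1.84


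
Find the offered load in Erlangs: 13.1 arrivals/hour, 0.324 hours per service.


Offered load a = lambda * E[S] = 13.1 * 0.324 = 4.24 Erlangs

4.24 Erlangs


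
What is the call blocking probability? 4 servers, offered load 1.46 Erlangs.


B(N,A) = (A^N/N!) / sum(A^k/k!, k=0..N) with N=4, A=1.46 = 0.0447

0.0447


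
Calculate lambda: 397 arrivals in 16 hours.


lambda = total arrivals / time = 397 / 16 = 24.81 per hour

24.81 per hour


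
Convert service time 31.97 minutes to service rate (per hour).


mu = 60 / avg_service_time = 60 / 31.97 = 1.88 per hour

1.88 per hour


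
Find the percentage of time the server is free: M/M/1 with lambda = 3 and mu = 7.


Idle fraction = (1 - rho) * 100 = (1 - 3/7) * 100 = 57.1%

57.1%


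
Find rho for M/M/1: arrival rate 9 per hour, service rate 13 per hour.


rho = lambda/mu = 9/13 = 0.6923

0.6923


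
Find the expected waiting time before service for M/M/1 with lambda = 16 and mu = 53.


rho = 16/53; Wq = rho/(mu - lambda) = 0.0082 hours

0.0082 hours


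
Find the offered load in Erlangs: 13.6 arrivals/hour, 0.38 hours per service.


Offered load a = lambda * E[S] = 13.6 * 0.38 = 5.17 Erlangs

5.17 Erlangs


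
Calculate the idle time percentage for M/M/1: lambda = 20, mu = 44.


Idle fraction = (1 - rho) * 100 = (1 - 20/44) * 100 = 54.5%

54.5%


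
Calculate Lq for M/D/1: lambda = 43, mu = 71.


M/D/1: Lq = rho^2 / (2*(1-rho)) where rho = 43/71; Lq = 0.47

0.47


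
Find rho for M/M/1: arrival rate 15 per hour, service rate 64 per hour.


rho = lambda/mu = 15/64 = 0.2344

0.2344


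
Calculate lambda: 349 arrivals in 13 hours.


lambda = total arrivals / time = 349 / 13 = 26.85 per hour

26.85 per hour


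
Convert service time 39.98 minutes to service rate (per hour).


mu = 60 / avg_service_time = 60 / 39.98 = 1.5 per hour

1.5 per hour


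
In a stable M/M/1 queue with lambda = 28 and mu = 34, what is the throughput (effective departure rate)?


For a stable queue (lambda < mu), throughput = lambda = 28 per hour

28 per hour


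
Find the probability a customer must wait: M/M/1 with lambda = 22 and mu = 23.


P(wait) = rho = lambda/mu = 22/23 = 0.9565

0.9565


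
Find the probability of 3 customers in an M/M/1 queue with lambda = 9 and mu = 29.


rho = 9/29; P(n) = (1-rho)*rho^n = (1-9/29)*(9/29)^3 = 0.0206

0.0206


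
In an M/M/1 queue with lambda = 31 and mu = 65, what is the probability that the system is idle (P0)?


P0 = 1 - rho = 1 - 31/65 = 0.5231

0.5231


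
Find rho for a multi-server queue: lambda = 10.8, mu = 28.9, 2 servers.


rho = lambda / (c * mu) = 10.8 / (2 * 28.9) = 0.1869

0.1869


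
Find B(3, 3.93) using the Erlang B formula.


B(N,A) = (A^N/N!) / sum(A^k/k!, k=0..N) with N=3, A=3.93 = 0.4443

0.4443


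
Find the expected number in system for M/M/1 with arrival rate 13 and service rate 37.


rho = 13/37; L = rho/(1-rho) = 0.54

0.54


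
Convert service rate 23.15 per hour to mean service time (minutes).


Mean service time = 60/mu = 60/23.15 = 2.59 minutes

2.59 minutes


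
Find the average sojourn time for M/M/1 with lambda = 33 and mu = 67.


W = 1/(mu - lambda) = 1/(67 - 33) = 0.0294 hours

0.0294 hours


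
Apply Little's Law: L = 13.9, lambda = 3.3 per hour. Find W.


W = L / lambda = 13.9 / 3.3 = 4.2121 hours

4.2121 hours


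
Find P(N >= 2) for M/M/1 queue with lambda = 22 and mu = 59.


P(N >= 2) = rho^2 = (22/59)^2 = 0.139

0.139


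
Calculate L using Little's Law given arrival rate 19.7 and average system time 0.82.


L = lambda * W = 19.7 * 0.82 = 16.15

16.15


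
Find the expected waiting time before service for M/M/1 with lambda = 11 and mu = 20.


rho = 11/20; Wq = rho/(mu - lambda) = 0.0611 hours

0.0611 hours


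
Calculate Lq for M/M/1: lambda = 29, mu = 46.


rho = 29/46; Lq = rho^2/(1-rho) = 1.08

1.08


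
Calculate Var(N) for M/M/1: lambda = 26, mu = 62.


rho = 26/62; Var(N) = rho/(1-rho)^2 = 1.24

1.24


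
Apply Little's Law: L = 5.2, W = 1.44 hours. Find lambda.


lambda = L / W = 5.2 / 1.44 = 3.61 per hour

3.61 per hour


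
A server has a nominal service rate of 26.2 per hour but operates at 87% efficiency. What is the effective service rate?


Effective rate = mu * efficiency = 26.2 * 0.87 = 22.79 per hour

22.79 per hour


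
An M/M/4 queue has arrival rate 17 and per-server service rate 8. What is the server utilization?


rho = lambda/(c*mu) = 17/(4*8) = 0.5313

0.5313


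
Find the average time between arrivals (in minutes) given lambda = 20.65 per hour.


Mean interarrival time = 60/lambda = 60/20.65 = 2.91 minutes

2.91 minutes


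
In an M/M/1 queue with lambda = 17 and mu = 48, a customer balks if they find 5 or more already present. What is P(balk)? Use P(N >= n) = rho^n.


P(N >= 5) = rho^5 = (17/48)^5 = 0.0056

0.0056


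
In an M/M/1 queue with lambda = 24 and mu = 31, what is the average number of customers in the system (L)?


rho = 24/31; L = rho/(1-rho) = 3.43

3.43


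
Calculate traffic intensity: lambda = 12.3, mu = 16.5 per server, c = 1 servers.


rho = lambda / (c * mu) = 12.3 / (1 * 16.5) = 0.7455

0.7455


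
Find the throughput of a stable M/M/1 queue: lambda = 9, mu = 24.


For a stable queue (lambda < mu), throughput = lambda = 9 per hour

9 per hour


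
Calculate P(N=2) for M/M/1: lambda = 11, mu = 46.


rho = 11/46; P(n) = (1-rho)*rho^n = (1-11/46)*(11/46)^2 = 0.0435

0.0435


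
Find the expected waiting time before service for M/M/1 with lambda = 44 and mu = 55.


rho = 44/55; Wq = rho/(mu - lambda) = 0.0727 hours

0.0727 hours


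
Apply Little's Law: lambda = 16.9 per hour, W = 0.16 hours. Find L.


L = lambda * W = 16.9 * 0.16 = 2.7

2.7


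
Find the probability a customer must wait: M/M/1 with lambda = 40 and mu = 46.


P(wait) = rho = lambda/mu = 40/46 = 0.8696

0.8696


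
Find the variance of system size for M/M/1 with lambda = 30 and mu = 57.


rho = 30/57; Var(N) = rho/(1-rho)^2 = 2.35

2.35


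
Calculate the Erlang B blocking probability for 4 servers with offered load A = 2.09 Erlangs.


B(N,A) = (A^N/N!) / sum(A^k/k!, k=0..N) with N=4, A=2.09 = 0.1047

0.1047


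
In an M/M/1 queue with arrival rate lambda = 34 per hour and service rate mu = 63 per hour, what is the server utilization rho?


rho = lambda/mu = 34/63 = 0.5397

0.5397


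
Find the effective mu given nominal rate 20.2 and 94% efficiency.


Effective rate = mu * efficiency = 20.2 * 0.94 = 18.99 per hour

18.99 per hour


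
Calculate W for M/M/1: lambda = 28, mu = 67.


W = 1/(mu - lambda) = 1/(67 - 28) = 0.0256 hours

0.0256 hours


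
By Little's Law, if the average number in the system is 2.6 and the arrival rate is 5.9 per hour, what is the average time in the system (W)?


W = L / lambda = 2.6 / 5.9 = 0.4407 hours

0.4407 hours


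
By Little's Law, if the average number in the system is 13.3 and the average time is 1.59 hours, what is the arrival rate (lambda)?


lambda = L / W = 13.3 / 1.59 = 8.36 per hour

8.36 per hour


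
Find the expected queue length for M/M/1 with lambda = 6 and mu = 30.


rho = 6/30; Lq = rho^2/(1-rho) = 0.05

0.05


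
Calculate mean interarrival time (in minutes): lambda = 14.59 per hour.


Mean interarrival time = 60/lambda = 60/14.59 = 4.11 minutes

4.11 minutes


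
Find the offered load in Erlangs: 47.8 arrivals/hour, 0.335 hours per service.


Offered load a = lambda * E[S] = 47.8 * 0.335 = 16.01 Erlangs

16.01 Erlangs


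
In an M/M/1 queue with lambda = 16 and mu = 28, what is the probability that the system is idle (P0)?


P0 = 1 - rho = 1 - 16/28 = 0.4286

0.4286


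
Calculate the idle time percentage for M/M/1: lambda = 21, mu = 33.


Idle fraction = (1 - rho) * 100 = (1 - 21/33) * 100 = 36.4%

36.4%


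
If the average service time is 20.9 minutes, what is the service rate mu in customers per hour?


mu = 60 / avg_service_time = 60 / 20.9 = 2.87 per hour

2.87 per hour


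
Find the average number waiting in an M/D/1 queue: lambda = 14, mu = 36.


M/D/1: Lq = rho^2 / (2*(1-rho)) where rho = 14/36; Lq = 0.12

0.12


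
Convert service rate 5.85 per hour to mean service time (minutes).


Mean service time = 60/mu = 60/5.85 = 10.26 minutes

10.26 minutes


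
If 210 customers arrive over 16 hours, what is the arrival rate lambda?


lambda = total arrivals / time = 210 / 16 = 13.13 per hour

13.13 per hour


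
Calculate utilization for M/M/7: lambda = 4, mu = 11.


rho = lambda/(c*mu) = 4/(7*11) = 0.0519

0.0519


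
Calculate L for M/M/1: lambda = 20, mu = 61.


rho = 20/61; L = rho/(1-rho) = 0.49

0.49


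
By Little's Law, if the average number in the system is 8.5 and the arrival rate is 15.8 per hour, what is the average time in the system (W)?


W = L / lambda = 8.5 / 15.8 = 0.538 hours

0.538 hours


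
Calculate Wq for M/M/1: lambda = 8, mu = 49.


rho = 8/49; Wq = rho/(mu - lambda) = 0.004 hours

0.004 hours


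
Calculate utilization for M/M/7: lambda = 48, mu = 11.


rho = lambda/(c*mu) = 48/(7*11) = 0.6234

0.6234


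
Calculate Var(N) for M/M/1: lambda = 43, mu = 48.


rho = 43/48; Var(N) = rho/(1-rho)^2 = 82.56

82.56


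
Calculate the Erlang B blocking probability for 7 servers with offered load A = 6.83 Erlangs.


B(N,A) = (A^N/N!) / sum(A^k/k!, k=0..N) with N=7, A=6.83 = 0.2383

0.2383


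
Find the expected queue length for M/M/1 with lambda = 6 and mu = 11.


rho = 6/11; Lq = rho^2/(1-rho) = 0.65

0.65


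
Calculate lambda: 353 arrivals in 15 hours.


lambda = total arrivals / time = 353 / 15 = 23.53 per hour

23.53 per hour


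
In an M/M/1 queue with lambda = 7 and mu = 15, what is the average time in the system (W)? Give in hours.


W = 1/(mu - lambda) = 1/(15 - 7) = 0.125 hours

0.125 hours


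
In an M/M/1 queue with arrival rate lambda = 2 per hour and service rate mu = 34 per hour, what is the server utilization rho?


rho = lambda/mu = 2/34 = 0.0588

0.0588


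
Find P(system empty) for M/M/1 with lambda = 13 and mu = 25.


P0 = 1 - rho = 1 - 13/25 = 0.48

0.48


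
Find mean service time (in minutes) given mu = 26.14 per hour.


Mean service time = 60/mu = 60/26.14 = 2.3 minutes

2.3 minutes


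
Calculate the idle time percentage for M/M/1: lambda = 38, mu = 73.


Idle fraction = (1 - rho) * 100 = (1 - 38/73) * 100 = 47.9%

47.9%


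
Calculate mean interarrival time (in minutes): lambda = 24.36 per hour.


Mean interarrival time = 60/lambda = 60/24.36 = 2.46 minutes

2.46 minutes


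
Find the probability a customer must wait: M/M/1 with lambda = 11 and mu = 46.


P(wait) = rho = lambda/mu = 11/46 = 0.2391

0.2391


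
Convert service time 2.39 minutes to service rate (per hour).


mu = 60 / avg_service_time = 60 / 2.39 = 25.1 per hour

25.1 per hour


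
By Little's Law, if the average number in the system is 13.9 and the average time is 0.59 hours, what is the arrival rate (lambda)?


lambda = L / W = 13.9 / 0.59 = 23.56 per hour

23.56 per hour


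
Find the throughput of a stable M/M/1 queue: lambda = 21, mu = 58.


For a stable queue (lambda < mu), throughput = lambda = 21 per hour

21 per hour


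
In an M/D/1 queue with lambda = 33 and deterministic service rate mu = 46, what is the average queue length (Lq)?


M/D/1: Lq = rho^2 / (2*(1-rho)) where rho = 33/46; Lq = 0.91

0.91


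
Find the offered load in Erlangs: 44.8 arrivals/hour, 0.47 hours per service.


Offered load a = lambda * E[S] = 44.8 * 0.47 = 21.06 Erlangs

21.06 Erlangs


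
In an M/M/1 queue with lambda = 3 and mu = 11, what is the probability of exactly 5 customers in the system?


rho = 3/11; P(n) = (1-rho)*rho^n = (1-3/11)*(3/11)^5 = 0.0011

0.0011


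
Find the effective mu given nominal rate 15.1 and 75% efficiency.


Effective rate = mu * efficiency = 15.1 * 0.75 = 11.33 per hour

11.33 per hour


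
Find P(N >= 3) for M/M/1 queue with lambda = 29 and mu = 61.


P(N >= 3) = rho^3 = (29/61)^3 = 0.1074

0.1074


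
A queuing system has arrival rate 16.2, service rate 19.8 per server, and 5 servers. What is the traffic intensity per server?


rho = lambda / (c * mu) = 16.2 / (5 * 19.8) = 0.1636

0.1636


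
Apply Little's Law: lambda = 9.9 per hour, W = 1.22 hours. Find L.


L = lambda * W = 9.9 * 1.22 = 12.08

12.08


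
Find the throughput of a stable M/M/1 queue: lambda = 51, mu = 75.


For a stable queue (lambda < mu), throughput = lambda = 51 per hour

51 per hour


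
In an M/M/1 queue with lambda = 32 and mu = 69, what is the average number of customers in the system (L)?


rho = 32/69; L = rho/(1-rho) = 0.86

0.86


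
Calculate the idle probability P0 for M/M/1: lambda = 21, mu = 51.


P0 = 1 - rho = 1 - 21/51 = 0.5882

0.5882


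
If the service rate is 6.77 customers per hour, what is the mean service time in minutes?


Mean service time = 60/mu = 60/6.77 = 8.86 minutes

8.86 minutes


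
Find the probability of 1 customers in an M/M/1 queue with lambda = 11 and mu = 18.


rho = 11/18; P(n) = (1-rho)*rho^n = (1-11/18)*(11/18)^1 = 0.2377

0.2377


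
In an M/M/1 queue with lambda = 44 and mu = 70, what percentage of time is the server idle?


Idle fraction = (1 - rho) * 100 = (1 - 44/70) * 100 = 37.1%

37.1%


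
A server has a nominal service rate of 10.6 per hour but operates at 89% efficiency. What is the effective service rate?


Effective rate = mu * efficiency = 10.6 * 0.89 = 9.43 per hour

9.43 per hour


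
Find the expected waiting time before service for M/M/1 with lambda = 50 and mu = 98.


rho = 50/98; Wq = rho/(mu - lambda) = 0.0106 hours

0.0106 hours


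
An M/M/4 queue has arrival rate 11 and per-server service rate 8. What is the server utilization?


rho = lambda/(c*mu) = 11/(4*8) = 0.3438

0.3438


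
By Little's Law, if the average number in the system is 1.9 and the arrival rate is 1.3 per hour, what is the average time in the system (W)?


W = L / lambda = 1.9 / 1.3 = 1.4615 hours

1.4615 hours


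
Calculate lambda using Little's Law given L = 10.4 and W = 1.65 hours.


lambda = L / W = 10.4 / 1.65 = 6.3 per hour

6.3 per hour


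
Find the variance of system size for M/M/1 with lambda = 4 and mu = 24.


rho = 4/24; Var(N) = rho/(1-rho)^2 = 0.24

0.24


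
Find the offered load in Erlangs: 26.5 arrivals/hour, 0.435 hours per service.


Offered load a = lambda * E[S] = 26.5 * 0.435 = 11.53 Erlangs

11.53 Erlangs


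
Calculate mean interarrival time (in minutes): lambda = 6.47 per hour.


Mean interarrival time = 60/lambda = 60/6.47 = 9.27 minutes

9.27 minutes


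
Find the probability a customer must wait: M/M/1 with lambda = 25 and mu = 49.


P(wait) = rho = lambda/mu = 25/49 = 0.5102

0.5102


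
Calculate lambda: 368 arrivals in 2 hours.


lambda = total arrivals / time = 368 / 2 = 184.0 per hour

184.0 per hour


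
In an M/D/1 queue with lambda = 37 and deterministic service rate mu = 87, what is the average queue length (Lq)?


M/D/1: Lq = rho^2 / (2*(1-rho)) where rho = 37/87; Lq = 0.16

0.16


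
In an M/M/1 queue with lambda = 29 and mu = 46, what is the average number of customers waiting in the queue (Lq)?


rho = 29/46; Lq = rho^2/(1-rho) = 1.08

1.08


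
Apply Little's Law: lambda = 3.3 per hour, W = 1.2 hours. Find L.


L = lambda * W = 3.3 * 1.2 = 3.96

3.96


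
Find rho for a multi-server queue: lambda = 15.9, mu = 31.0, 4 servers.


rho = lambda / (c * mu) = 15.9 / (4 * 31.0) = 0.1282

0.1282


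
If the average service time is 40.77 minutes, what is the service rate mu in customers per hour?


mu = 60 / avg_service_time = 60 / 40.77 = 1.47 per hour

1.47 per hour


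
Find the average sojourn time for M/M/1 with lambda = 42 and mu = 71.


W = 1/(mu - lambda) = 1/(71 - 42) = 0.0345 hours

0.0345 hours


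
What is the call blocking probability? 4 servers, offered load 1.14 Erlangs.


B(N,A) = (A^N/N!) / sum(A^k/k!, k=0..N) with N=4, A=1.14 = 0.0226

0.0226


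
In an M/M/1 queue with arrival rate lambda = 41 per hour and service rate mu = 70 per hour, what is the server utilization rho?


rho = lambda/mu = 41/70 = 0.5857

0.5857


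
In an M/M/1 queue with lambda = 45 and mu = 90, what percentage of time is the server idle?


Idle fraction = (1 - rho) * 100 = (1 - 45/90) * 100 = 50.0%

50.0%


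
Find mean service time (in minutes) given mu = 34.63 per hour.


Mean service time = 60/mu = 60/34.63 = 1.73 minutes

1.73 minutes


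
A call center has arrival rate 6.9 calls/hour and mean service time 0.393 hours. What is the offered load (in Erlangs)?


Offered load a = lambda * E[S] = 6.9 * 0.393 = 2.71 Erlangs

2.71 Erlangs


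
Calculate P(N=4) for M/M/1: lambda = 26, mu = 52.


rho = 26/52; P(n) = (1-rho)*rho^n = (1-26/52)*(26/52)^4 = 0.0313

0.0313


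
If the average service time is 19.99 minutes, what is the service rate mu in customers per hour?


mu = 60 / avg_service_time = 60 / 19.99 = 3.0 per hour

3.0 per hour


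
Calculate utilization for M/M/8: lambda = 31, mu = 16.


rho = lambda/(c*mu) = 31/(8*16) = 0.2422

0.2422


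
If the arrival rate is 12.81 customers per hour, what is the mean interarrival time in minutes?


Mean interarrival time = 60/lambda = 60/12.81 = 4.68 minutes

4.68 minutes


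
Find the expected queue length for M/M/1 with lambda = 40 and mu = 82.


rho = 40/82; Lq = rho^2/(1-rho) = 0.46

0.46


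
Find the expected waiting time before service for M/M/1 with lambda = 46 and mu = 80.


rho = 46/80; Wq = rho/(mu - lambda) = 0.0169 hours

0.0169 hours


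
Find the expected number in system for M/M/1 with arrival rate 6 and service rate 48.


rho = 6/48; L = rho/(1-rho) = 0.14

0.14


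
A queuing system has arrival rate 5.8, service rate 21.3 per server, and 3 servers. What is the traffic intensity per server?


rho = lambda / (c * mu) = 5.8 / (3 * 21.3) = 0.0908

0.0908


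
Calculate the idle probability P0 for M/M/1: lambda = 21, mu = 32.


P0 = 1 - rho = 1 - 21/32 = 0.3438

0.3438


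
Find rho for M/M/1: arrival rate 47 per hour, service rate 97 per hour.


rho = lambda/mu = 47/97 = 0.4845

0.4845


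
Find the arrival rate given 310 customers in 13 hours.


lambda = total arrivals / time = 310 / 13 = 23.85 per hour

23.85 per hour


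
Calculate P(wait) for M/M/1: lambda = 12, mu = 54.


P(wait) = rho = lambda/mu = 12/54 = 0.2222

0.2222


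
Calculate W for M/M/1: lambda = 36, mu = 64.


W = 1/(mu - lambda) = 1/(64 - 36) = 0.0357 hours

0.0357 hours


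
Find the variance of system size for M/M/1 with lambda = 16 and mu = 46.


rho = 16/46; Var(N) = rho/(1-rho)^2 = 0.82

0.82


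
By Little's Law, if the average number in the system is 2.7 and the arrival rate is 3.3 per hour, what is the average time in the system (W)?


W = L / lambda = 2.7 / 3.3 = 0.8182 hours

0.8182 hours


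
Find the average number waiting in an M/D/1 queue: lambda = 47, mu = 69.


M/D/1: Lq = rho^2 / (2*(1-rho)) where rho = 47/69; Lq = 0.73

0.73


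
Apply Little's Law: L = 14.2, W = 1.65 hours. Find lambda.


lambda = L / W = 14.2 / 1.65 = 8.61 per hour

8.61 per hour


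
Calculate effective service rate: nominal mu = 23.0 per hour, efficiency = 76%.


Effective rate = mu * efficiency = 23.0 * 0.76 = 17.48 per hour

17.48 per hour


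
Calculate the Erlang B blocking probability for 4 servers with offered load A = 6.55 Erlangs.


B(N,A) = (A^N/N!) / sum(A^k/k!, k=0..N) with N=4, A=6.55 = 0.5028

0.5028


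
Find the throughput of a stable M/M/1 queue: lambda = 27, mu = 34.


For a stable queue (lambda < mu), throughput = lambda = 27 per hour

27 per hour


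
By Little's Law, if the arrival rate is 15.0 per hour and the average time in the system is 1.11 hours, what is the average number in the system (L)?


L = lambda * W = 15.0 * 1.11 = 16.65

16.65


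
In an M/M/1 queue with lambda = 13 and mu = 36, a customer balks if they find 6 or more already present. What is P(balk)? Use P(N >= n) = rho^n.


P(N >= 6) = rho^6 = (13/36)^6 = 0.0022

0.0022


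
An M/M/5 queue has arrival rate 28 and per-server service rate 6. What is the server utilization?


rho = lambda/(c*mu) = 28/(5*6) = 0.9333

0.9333


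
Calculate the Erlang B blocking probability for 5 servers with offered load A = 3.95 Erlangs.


B(N,A) = (A^N/N!) / sum(A^k/k!, k=0..N) with N=5, A=3.95 = 0.1946

0.1946


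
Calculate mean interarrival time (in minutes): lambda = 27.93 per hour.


Mean interarrival time = 60/lambda = 60/27.93 = 2.15 minutes

2.15 minutes


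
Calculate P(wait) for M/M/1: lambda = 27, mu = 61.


P(wait) = rho = lambda/mu = 27/61 = 0.4426

0.4426


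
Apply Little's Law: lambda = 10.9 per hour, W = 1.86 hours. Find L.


L = lambda * W = 10.9 * 1.86 = 20.27

20.27


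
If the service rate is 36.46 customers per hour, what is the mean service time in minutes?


Mean service time = 60/mu = 60/36.46 = 1.65 minutes

1.65 minutes


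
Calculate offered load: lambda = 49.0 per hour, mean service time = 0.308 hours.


Offered load a = lambda * E[S] = 49.0 * 0.308 = 15.09 Erlangs

15.09 Erlangs


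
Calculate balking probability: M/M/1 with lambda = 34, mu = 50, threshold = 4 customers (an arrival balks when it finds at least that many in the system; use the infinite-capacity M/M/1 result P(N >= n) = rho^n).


P(N >= 4) = rho^4 = (34/50)^4 = 0.2138

0.2138


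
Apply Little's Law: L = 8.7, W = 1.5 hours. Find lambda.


lambda = L / W = 8.7 / 1.5 = 5.8 per hour

5.8 per hour


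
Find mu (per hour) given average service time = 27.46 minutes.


mu = 60 / avg_service_time = 60 / 27.46 = 2.18 per hour

2.18 per hour


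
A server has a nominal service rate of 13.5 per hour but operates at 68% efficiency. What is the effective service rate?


Effective rate = mu * efficiency = 13.5 * 0.68 = 9.18 per hour

9.18 per hour


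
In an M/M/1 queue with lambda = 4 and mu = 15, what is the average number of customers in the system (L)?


rho = 4/15; L = rho/(1-rho) = 0.36

0.36


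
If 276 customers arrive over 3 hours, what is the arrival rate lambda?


lambda = total arrivals / time = 276 / 3 = 92.0 per hour

92.0 per hour


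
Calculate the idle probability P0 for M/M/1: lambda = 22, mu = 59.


P0 = 1 - rho = 1 - 22/59 = 0.6271

0.6271


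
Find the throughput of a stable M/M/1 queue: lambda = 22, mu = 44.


For a stable queue (lambda < mu), throughput = lambda = 22 per hour

22 per hour


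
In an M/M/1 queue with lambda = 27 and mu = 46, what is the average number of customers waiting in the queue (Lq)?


rho = 27/46; Lq = rho^2/(1-rho) = 0.83

0.83


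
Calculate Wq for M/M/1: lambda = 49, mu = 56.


rho = 49/56; Wq = rho/(mu - lambda) = 0.125 hours

0.125 hours


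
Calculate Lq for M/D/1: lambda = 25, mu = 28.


M/D/1: Lq = rho^2 / (2*(1-rho)) where rho = 25/28; Lq = 3.72

3.72


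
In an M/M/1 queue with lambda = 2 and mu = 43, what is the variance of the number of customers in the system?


rho = 2/43; Var(N) = rho/(1-rho)^2 = 0.05

0.05


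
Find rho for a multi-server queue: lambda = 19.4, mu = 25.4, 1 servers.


rho = lambda / (c * mu) = 19.4 / (1 * 25.4) = 0.7638

0.7638


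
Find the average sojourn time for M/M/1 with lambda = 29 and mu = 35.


W = 1/(mu - lambda) = 1/(35 - 29) = 0.1667 hours

0.1667 hours


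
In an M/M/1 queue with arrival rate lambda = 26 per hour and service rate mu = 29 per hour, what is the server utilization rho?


rho = lambda/mu = 26/29 = 0.8966

0.8966


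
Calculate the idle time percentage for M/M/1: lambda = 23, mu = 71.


Idle fraction = (1 - rho) * 100 = (1 - 23/71) * 100 = 67.6%

67.6%


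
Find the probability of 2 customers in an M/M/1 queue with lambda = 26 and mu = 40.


rho = 26/40; P(n) = (1-rho)*rho^n = (1-26/40)*(26/40)^2 = 0.1479

0.1479


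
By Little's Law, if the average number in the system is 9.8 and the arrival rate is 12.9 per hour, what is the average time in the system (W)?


W = L / lambda = 9.8 / 12.9 = 0.7597 hours

0.7597 hours


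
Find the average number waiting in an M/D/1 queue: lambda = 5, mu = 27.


M/D/1: Lq = rho^2 / (2*(1-rho)) where rho = 5/27; Lq = 0.02

0.02


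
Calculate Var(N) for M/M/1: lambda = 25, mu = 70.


rho = 25/70; Var(N) = rho/(1-rho)^2 = 0.86

0.86


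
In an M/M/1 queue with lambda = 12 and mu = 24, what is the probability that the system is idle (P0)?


P0 = 1 - rho = 1 - 12/24 = 0.5

0.5


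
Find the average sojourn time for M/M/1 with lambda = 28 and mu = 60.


W = 1/(mu - lambda) = 1/(60 - 28) = 0.0313 hours

0.0313 hours


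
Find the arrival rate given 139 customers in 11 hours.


lambda = total arrivals / time = 139 / 11 = 12.64 per hour

12.64 per hour


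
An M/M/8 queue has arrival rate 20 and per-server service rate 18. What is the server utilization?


rho = lambda/(c*mu) = 20/(8*18) = 0.1389

0.1389


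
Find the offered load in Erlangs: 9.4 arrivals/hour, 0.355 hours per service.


Offered load a = lambda * E[S] = 9.4 * 0.355 = 3.34 Erlangs

3.34 Erlangs


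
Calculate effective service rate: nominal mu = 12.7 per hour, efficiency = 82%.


Effective rate = mu * efficiency = 12.7 * 0.82 = 10.41 per hour

10.41 per hour


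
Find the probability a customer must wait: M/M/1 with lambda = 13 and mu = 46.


P(wait) = rho = lambda/mu = 13/46 = 0.2826

0.2826


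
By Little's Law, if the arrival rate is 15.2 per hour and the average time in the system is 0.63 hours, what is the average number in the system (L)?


L = lambda * W = 15.2 * 0.63 = 9.58

9.58


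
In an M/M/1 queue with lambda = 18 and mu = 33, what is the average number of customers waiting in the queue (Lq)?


rho = 18/33; Lq = rho^2/(1-rho) = 0.65

0.65


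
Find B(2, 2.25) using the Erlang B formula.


B(N,A) = (A^N/N!) / sum(A^k/k!, k=0..N) with N=2, A=2.25 = 0.4378

0.4378


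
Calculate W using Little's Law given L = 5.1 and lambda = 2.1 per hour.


W = L / lambda = 5.1 / 2.1 = 2.4286 hours

2.4286 hours


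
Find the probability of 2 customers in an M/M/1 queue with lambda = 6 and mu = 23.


rho = 6/23; P(n) = (1-rho)*rho^n = (1-6/23)*(6/23)^2 = 0.0503

0.0503


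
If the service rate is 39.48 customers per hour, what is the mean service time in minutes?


Mean service time = 60/mu = 60/39.48 = 1.52 minutes

1.52 minutes


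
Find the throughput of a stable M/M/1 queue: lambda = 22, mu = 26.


For a stable queue (lambda < mu), throughput = lambda = 22 per hour

22 per hour


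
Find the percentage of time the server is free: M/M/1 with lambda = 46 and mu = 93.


Idle fraction = (1 - rho) * 100 = (1 - 46/93) * 100 = 50.5%

50.5%


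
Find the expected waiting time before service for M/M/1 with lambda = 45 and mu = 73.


rho = 45/73; Wq = rho/(mu - lambda) = 0.022 hours

0.022 hours


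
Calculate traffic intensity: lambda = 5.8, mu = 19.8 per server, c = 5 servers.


rho = lambda / (c * mu) = 5.8 / (5 * 19.8) = 0.0586

0.0586


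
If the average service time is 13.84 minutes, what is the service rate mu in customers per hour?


mu = 60 / avg_service_time = 60 / 13.84 = 4.34 per hour

4.34 per hour


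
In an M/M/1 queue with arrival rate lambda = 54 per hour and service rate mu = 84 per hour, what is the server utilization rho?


rho = lambda/mu = 54/84 = 0.6429

0.6429


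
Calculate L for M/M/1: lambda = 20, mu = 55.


rho = 20/55; L = rho/(1-rho) = 0.57

0.57


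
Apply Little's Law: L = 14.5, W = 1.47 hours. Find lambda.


lambda = L / W = 14.5 / 1.47 = 9.86 per hour

9.86 per hour


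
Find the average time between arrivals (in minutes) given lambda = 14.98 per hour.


Mean interarrival time = 60/lambda = 60/14.98 = 4.01 minutes

4.01 minutes


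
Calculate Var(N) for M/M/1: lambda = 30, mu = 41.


rho = 30/41; Var(N) = rho/(1-rho)^2 = 10.17

10.17


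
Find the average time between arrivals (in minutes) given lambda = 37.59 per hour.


Mean interarrival time = 60/lambda = 60/37.59 = 1.6 minutes

1.6 minutes


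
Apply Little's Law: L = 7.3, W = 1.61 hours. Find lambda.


lambda = L / W = 7.3 / 1.61 = 4.53 per hour

4.53 per hour
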